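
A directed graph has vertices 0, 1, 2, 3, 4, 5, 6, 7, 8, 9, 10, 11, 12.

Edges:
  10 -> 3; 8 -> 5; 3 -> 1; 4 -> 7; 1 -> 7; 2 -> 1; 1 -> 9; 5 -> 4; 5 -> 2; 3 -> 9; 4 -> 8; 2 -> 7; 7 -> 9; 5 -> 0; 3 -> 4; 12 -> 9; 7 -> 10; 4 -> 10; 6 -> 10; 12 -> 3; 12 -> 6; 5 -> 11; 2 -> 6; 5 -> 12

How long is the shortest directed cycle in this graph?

3

For each vertex v, BFS finds the shortest path from v back to v.
The shortest such closed walk is 8 → 5 → 4 → 8, length 3.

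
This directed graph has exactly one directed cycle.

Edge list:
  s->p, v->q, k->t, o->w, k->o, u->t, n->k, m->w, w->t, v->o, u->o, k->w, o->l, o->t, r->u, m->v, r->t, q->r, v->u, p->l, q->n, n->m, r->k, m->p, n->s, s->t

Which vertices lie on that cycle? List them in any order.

DFS with gray/black marking from q:
q gray
  r gray
    u gray
      t gray
      t black
      o gray
        o→t: t black — skip
        l gray
        l black
        w gray
          w→t: t black — skip
        w black
      o black
    u black
    k gray
      k→t: t black — skip
      k→w: w black — skip
      k→o: o black — skip
    k black
    r→t: t black — skip
  r black
  n gray
    m gray
      m→w: w black — skip
      v gray
        v→q: q is gray → back edge
Back edge closes the cycle q → n → m → v → q; its vertices are {m, n, q, v}.

m, n, q, v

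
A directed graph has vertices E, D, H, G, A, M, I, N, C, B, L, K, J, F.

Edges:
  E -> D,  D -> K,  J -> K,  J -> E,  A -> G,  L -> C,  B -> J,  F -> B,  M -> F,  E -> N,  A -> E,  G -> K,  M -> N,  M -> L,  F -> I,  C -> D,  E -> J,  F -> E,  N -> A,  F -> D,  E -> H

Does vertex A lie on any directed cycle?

Yes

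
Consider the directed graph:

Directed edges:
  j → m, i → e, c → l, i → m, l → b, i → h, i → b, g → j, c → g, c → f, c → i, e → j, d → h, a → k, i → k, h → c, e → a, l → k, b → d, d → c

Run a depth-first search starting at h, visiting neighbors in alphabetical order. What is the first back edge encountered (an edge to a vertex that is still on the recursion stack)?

d->c

DFS from h (visiting neighbors in alphabetical order); mark gray on enter, black on exit:
h gray
  c gray
    f gray
    f black
    g gray
      j gray
        m gray
        m black
      j black
    g black
    i gray
      b gray
        d gray
          d→c: c is gray → back edge
First back edge: d → c.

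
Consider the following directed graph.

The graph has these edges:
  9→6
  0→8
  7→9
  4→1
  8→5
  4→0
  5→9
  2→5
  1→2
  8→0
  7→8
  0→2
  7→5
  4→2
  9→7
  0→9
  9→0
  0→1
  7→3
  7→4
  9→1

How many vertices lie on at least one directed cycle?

8

A vertex is on a directed cycle iff it belongs to a strongly connected component of size ≥ 2 (or has a self-loop).
The vertices on cycles are {0, 1, 2, 4, 5, 7, 8, 9} — 8 in total.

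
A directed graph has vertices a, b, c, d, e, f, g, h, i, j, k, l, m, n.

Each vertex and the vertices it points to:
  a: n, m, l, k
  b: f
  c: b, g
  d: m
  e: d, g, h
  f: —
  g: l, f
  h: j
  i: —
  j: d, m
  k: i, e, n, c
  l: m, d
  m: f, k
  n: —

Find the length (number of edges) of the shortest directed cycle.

4

For each vertex v, BFS finds the shortest path from v back to v.
The shortest such closed walk is k → e → d → m → k, length 4.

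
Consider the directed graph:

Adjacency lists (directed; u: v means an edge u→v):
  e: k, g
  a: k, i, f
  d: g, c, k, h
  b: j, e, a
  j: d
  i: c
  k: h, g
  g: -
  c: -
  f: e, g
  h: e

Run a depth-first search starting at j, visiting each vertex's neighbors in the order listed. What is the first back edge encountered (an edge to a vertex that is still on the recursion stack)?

e->k

DFS from j (visiting each vertex's neighbors in the order listed); mark gray on enter, black on exit:
j gray
  d gray
    g gray
    g black
    c gray
    c black
    k gray
      h gray
        e gray
          e→k: k is gray → back edge
First back edge: e → k.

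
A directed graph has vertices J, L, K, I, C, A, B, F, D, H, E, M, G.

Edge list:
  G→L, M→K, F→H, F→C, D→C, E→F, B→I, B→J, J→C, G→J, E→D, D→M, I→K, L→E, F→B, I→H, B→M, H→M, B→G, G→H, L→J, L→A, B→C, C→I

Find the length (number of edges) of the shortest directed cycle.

5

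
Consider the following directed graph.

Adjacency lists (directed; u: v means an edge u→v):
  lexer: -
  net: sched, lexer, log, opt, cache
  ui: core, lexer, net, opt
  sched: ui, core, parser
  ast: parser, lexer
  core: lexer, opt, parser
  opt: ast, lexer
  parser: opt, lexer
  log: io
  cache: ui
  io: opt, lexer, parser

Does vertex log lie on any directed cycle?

No

log lies on a cycle iff there is a path from log back to itself.
Exploring from log, it never reaches itself; equivalently, its strongly connected component is a singleton.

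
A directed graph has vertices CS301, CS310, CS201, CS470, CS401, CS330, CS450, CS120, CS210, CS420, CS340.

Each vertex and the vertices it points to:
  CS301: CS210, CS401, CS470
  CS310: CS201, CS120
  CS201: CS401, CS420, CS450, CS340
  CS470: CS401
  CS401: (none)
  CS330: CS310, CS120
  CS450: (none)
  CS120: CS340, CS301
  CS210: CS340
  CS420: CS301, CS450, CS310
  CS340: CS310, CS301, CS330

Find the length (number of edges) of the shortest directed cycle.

For each vertex v, BFS finds the shortest path from v back to v.
The shortest such closed walk is CS201 → CS420 → CS310 → CS201, length 3.

3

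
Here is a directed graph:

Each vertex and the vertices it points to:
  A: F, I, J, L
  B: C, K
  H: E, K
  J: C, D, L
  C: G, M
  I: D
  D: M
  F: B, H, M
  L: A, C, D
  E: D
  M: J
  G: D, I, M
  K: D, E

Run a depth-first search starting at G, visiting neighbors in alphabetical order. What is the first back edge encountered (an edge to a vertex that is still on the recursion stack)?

C→G

DFS from G (visiting neighbors in alphabetical order); mark gray on enter, black on exit:
G gray
  D gray
    M gray
      J gray
        C gray
          C→G: G is gray → back edge
First back edge: C → G.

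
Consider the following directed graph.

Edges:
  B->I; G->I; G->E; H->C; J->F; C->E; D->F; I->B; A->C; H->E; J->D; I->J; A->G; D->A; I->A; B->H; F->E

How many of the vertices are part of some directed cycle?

6

A vertex is on a directed cycle iff it belongs to a strongly connected component of size ≥ 2 (or has a self-loop).
The vertices on cycles are {A, B, D, G, I, J} — 6 in total.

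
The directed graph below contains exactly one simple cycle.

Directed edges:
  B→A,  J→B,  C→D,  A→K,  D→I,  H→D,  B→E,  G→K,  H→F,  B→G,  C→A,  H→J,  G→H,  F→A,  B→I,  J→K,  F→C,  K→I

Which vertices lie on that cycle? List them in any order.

B, G, H, J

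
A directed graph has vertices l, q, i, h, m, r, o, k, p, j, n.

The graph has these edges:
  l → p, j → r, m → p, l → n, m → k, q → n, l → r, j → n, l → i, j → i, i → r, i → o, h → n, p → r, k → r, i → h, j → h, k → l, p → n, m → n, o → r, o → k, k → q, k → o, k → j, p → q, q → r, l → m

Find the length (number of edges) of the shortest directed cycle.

For each vertex v, BFS finds the shortest path from v back to v.
The shortest such closed walk is k → o → k, length 2.

2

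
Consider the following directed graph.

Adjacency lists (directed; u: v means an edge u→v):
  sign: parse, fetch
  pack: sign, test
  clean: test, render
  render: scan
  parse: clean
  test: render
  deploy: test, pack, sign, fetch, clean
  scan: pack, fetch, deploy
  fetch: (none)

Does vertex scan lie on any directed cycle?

Yes

scan is on a cycle iff scan can reach itself via ≥1 edge.
scan → pack → test → render → scan — yes.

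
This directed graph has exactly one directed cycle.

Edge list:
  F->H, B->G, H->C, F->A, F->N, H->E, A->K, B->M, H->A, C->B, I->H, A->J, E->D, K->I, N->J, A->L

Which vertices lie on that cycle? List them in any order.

A, H, I, K

DFS with gray/black marking from H:
H gray
  E gray
    D gray
    D black
  E black
  A gray
    L gray
    L black
    J gray
    J black
    K gray
      I gray
        I→H: H is gray → back edge
Back edge closes the cycle H → A → K → I → H; its vertices are {A, H, I, K}.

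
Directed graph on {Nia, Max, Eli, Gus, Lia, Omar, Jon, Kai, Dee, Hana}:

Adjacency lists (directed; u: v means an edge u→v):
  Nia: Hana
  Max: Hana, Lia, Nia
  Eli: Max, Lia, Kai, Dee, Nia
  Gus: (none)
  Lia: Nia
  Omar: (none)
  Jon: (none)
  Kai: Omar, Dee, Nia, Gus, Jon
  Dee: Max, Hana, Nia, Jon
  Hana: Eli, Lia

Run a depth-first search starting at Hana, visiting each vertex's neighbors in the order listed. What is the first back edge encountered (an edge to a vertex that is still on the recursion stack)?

Max->Hana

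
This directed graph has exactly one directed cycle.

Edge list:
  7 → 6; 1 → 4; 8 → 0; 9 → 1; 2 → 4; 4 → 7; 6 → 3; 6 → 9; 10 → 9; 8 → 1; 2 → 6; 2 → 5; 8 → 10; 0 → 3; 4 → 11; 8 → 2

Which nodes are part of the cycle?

1, 4, 6, 7, 9

DFS with gray/black marking from 4:
4 gray
  7 gray
    6 gray
      9 gray
        1 gray
          1→4: 4 is gray → back edge
Back edge closes the cycle 4 → 7 → 6 → 9 → 1 → 4; its vertices are {1, 4, 6, 7, 9}.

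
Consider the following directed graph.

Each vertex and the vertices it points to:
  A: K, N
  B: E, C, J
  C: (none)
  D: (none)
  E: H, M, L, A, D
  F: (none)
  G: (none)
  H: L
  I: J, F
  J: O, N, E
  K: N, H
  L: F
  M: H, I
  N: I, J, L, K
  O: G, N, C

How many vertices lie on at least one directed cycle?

8

A vertex is on a directed cycle iff it belongs to a strongly connected component of size ≥ 2 (or has a self-loop).
The vertices on cycles are {A, E, I, J, K, M, N, O} — 8 in total.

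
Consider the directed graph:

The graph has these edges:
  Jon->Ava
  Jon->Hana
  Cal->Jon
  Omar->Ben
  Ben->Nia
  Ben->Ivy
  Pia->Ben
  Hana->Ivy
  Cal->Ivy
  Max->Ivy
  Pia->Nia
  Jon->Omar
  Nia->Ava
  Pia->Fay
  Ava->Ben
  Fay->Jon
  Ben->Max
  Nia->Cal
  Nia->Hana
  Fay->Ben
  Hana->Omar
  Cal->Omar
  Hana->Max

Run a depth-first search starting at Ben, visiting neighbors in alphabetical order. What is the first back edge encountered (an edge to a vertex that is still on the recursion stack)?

DFS from Ben (visiting neighbors in alphabetical order); mark gray on enter, black on exit:
Ben gray
  Ivy gray
  Ivy black
  Max gray
    Max→Ivy: Ivy black — skip
  Max black
  Nia gray
    Ava gray
      Ava→Ben: Ben is gray → back edge
First back edge: Ava → Ben.

Ava→Ben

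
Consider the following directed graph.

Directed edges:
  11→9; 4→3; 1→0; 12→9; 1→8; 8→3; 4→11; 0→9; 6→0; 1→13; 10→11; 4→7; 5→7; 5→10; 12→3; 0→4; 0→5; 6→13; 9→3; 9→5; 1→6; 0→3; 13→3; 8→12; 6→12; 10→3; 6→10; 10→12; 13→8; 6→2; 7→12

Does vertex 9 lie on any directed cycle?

Yes

9 is on a cycle iff 9 can reach itself via ≥1 edge.
9 → 5 → 7 → 12 → 9 — yes.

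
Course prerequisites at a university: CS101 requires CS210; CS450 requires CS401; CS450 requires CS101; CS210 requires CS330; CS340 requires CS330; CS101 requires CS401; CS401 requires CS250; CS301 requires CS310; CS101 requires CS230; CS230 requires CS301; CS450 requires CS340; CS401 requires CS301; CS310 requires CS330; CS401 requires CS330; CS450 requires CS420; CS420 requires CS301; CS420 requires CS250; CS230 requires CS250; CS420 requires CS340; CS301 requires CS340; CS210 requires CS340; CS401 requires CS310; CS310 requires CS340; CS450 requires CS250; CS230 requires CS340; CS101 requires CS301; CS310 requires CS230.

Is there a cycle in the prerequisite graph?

Yes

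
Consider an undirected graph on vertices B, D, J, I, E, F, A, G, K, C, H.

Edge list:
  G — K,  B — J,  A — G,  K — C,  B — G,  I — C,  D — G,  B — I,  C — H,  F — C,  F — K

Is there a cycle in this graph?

DFS, tracking each vertex's parent; an edge to a visited non-parent vertex closes a cycle.
Start from K:
visit K (parent –)
  visit G (parent K)
    visit B (parent G)
      visit I (parent B)
        I–B: parent, skip
        visit C (parent I)
          visit H (parent C)
            H–C: parent, skip
          C–K: K visited and ≠ parent → cycle
Cycle: K – G – B – I – C – K.

Yes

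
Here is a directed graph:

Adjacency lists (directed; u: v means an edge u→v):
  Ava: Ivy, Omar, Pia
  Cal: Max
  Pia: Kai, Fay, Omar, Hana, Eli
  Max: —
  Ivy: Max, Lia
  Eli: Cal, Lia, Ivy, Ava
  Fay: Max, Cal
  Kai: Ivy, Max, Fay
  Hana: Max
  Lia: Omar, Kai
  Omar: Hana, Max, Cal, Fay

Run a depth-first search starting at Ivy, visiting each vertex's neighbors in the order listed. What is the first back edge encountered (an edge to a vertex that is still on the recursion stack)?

DFS from Ivy (visiting each vertex's neighbors in the order listed); mark gray on enter, black on exit:
Ivy gray
  Max gray
  Max black
  Lia gray
    Omar gray
      Hana gray
        Hana→Max: Max black — skip
      Hana black
      Omar→Max: Max black — skip
      Cal gray
        Cal→Max: Max black — skip
      Cal black
      Fay gray
        Fay→Max: Max black — skip
        Fay→Cal: Cal black — skip
      Fay black
    Omar black
    Kai gray
      Kai→Ivy: Ivy is gray → back edge
First back edge: Kai → Ivy.

Kai->Ivy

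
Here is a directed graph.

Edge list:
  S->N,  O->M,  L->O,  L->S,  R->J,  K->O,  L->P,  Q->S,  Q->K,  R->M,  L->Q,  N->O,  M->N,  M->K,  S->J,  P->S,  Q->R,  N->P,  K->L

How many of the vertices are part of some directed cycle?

A vertex is on a directed cycle iff it belongs to a strongly connected component of size ≥ 2 (or has a self-loop).
The vertices on cycles are {K, L, M, N, O, P, Q, R, S} — 9 in total.

9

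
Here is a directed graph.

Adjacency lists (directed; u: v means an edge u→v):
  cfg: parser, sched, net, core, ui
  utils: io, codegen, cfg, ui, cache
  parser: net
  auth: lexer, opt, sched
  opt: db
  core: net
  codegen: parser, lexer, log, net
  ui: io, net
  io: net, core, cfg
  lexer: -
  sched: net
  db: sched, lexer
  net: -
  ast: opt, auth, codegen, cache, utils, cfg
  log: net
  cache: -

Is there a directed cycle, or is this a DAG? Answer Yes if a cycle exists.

Yes

DFS with white/gray/black marking, starting from sched:
sched gray
  net gray
  net black
sched black
cfg gray
  parser gray
    parser→net: net black — skip
  parser black
  cfg→sched: sched black — skip
  cfg→net: net black — skip
  core gray
    core→net: net black — skip
  core black
  ui gray
    io gray
      io→net: net black — skip
      io→core: core black — skip
      io→cfg: cfg is gray → back edge
Back edge found, so a cycle exists: cfg → ui → io → cfg.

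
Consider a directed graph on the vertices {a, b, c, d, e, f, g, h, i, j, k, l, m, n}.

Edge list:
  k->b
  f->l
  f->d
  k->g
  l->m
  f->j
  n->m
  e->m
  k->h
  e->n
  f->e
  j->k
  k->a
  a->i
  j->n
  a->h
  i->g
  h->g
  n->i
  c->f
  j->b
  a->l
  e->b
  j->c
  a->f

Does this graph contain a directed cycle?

DFS with white/gray/black marking, starting from j:
j gray
  k gray
    a gray
      l gray
        m gray
        m black
      l black
      h gray
        g gray
        g black
      h black
      f gray
        f→l: l black — skip
        f→j: j is gray → back edge
Back edge found, so a cycle exists: j → k → a → f → j.

Yes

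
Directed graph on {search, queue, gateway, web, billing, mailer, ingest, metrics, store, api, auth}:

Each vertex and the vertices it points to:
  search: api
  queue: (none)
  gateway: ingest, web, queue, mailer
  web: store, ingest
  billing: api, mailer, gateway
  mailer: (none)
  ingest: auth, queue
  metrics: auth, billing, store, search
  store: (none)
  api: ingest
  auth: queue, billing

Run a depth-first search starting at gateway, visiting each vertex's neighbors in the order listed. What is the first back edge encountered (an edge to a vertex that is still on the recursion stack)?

DFS from gateway (visiting each vertex's neighbors in the order listed); mark gray on enter, black on exit:
gateway gray
  ingest gray
    auth gray
      queue gray
      queue black
      billing gray
        api gray
          api→ingest: ingest is gray → back edge
First back edge: api → ingest.

api->ingest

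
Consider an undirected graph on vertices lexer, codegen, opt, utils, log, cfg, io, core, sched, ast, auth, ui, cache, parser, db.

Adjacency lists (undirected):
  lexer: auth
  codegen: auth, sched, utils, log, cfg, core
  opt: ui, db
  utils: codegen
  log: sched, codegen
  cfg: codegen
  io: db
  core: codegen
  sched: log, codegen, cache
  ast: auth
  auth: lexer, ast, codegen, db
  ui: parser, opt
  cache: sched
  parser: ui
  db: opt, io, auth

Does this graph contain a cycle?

Yes

DFS, tracking each vertex's parent; an edge to a visited non-parent vertex closes a cycle.
Start from lexer:
visit lexer (parent –)
  visit auth (parent lexer)
    auth–lexer: parent, skip
    visit ast (parent auth)
      ast–auth: parent, skip
    visit codegen (parent auth)
      codegen–auth: parent, skip
      visit sched (parent codegen)
        visit log (parent sched)
          log–sched: parent, skip
          log–codegen: codegen visited and ≠ parent → cycle
Cycle: codegen – sched – log – codegen.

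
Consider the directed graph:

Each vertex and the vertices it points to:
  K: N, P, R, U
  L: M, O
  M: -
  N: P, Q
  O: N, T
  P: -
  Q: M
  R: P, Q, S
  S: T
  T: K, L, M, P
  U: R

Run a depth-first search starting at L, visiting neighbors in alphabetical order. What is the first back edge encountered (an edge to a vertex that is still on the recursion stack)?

S→T

DFS from L (visiting neighbors in alphabetical order); mark gray on enter, black on exit:
L gray
  M gray
  M black
  O gray
    N gray
      P gray
      P black
      Q gray
        Q→M: M black — skip
      Q black
    N black
    T gray
      K gray
        K→N: N black — skip
        K→P: P black — skip
        R gray
          R→P: P black — skip
          R→Q: Q black — skip
          S gray
            S→T: T is gray → back edge
First back edge: S → T.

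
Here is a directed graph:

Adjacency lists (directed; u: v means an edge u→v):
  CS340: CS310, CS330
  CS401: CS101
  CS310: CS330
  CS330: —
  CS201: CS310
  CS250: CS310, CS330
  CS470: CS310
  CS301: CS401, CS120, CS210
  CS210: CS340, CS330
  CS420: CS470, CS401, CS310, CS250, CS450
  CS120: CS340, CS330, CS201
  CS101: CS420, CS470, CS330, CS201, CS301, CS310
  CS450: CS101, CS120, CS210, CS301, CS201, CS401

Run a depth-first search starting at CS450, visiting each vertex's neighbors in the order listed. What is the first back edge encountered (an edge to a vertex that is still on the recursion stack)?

CS401→CS101

DFS from CS450 (visiting each vertex's neighbors in the order listed); mark gray on enter, black on exit:
CS450 gray
  CS101 gray
    CS420 gray
      CS470 gray
        CS310 gray
          CS330 gray
          CS330 black
        CS310 black
      CS470 black
      CS401 gray
        CS401→CS101: CS101 is gray → back edge
First back edge: CS401 → CS101.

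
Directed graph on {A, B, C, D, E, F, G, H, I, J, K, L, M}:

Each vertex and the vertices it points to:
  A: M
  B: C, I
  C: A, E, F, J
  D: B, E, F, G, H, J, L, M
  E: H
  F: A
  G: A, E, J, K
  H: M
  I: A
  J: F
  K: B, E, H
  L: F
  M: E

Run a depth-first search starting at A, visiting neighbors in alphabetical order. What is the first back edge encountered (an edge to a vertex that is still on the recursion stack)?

DFS from A (visiting neighbors in alphabetical order); mark gray on enter, black on exit:
A gray
  M gray
    E gray
      H gray
        H→M: M is gray → back edge
First back edge: H → M.

H→M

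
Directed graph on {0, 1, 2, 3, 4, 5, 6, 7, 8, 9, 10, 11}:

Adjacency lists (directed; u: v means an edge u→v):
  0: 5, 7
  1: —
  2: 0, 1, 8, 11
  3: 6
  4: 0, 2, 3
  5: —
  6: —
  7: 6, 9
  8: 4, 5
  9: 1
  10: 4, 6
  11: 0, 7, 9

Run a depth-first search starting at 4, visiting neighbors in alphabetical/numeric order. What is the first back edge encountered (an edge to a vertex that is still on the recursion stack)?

8→4

DFS from 4 (visiting neighbors in alphabetical/numeric order); mark gray on enter, black on exit:
4 gray
  0 gray
    5 gray
    5 black
    7 gray
      6 gray
      6 black
      9 gray
        1 gray
        1 black
      9 black
    7 black
  0 black
  2 gray
    2→0: 0 black — skip
    2→1: 1 black — skip
    8 gray
      8→4: 4 is gray → back edge
First back edge: 8 → 4.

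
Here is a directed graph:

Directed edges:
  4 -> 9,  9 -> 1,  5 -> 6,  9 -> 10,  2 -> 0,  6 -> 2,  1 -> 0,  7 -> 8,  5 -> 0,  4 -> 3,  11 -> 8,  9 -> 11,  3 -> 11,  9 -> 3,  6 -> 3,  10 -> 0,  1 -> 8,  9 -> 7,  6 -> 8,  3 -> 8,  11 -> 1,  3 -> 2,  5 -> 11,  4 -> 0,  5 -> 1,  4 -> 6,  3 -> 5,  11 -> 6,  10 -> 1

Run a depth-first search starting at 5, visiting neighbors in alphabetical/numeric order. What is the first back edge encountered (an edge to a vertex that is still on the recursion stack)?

3->5

DFS from 5 (visiting neighbors in alphabetical/numeric order); mark gray on enter, black on exit:
5 gray
  0 gray
  0 black
  1 gray
    1→0: 0 black — skip
    8 gray
    8 black
  1 black
  6 gray
    2 gray
      2→0: 0 black — skip
    2 black
    3 gray
      3→2: 2 black — skip
      3→5: 5 is gray → back edge
First back edge: 3 → 5.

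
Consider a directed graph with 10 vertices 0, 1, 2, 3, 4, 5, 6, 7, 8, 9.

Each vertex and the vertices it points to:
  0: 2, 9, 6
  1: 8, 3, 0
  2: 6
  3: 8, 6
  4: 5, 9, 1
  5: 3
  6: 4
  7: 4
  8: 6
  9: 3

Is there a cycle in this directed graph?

Yes

DFS with white/gray/black marking, starting from 8:
8 gray
  6 gray
    4 gray
      5 gray
        3 gray
          3→8: 8 is gray → back edge
Back edge found, so a cycle exists: 8 → 6 → 4 → 5 → 3 → 8.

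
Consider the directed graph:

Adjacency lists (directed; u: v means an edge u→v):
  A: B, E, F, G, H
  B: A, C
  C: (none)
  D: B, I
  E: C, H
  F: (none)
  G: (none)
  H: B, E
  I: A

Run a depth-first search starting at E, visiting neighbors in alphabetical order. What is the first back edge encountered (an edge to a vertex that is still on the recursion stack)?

DFS from E (visiting neighbors in alphabetical order); mark gray on enter, black on exit:
E gray
  C gray
  C black
  H gray
    B gray
      A gray
        A→B: B is gray → back edge
First back edge: A → B.

A->B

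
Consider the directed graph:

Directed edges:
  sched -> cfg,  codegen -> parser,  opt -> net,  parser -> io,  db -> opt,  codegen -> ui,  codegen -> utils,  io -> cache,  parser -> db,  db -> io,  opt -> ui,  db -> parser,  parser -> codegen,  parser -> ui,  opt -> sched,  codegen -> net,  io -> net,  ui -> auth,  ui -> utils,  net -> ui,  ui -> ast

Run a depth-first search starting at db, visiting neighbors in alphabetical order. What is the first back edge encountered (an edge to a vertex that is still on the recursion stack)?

codegen→parser

DFS from db (visiting neighbors in alphabetical order); mark gray on enter, black on exit:
db gray
  io gray
    cache gray
    cache black
    net gray
      ui gray
        ast gray
        ast black
        auth gray
        auth black
        utils gray
        utils black
      ui black
    net black
  io black
  opt gray
    opt→net: net black — skip
    sched gray
      cfg gray
      cfg black
    sched black
    opt→ui: ui black — skip
  opt black
  parser gray
    codegen gray
      codegen→net: net black — skip
      codegen→parser: parser is gray → back edge
First back edge: codegen → parser.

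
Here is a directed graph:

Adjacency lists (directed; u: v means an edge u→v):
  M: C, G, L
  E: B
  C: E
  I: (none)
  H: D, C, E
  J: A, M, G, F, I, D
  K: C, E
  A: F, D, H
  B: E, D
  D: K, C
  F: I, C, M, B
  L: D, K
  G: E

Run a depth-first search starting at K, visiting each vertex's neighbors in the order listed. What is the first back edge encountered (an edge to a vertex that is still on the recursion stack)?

B→E

DFS from K (visiting each vertex's neighbors in the order listed); mark gray on enter, black on exit:
K gray
  C gray
    E gray
      B gray
        B→E: E is gray → back edge
First back edge: B → E.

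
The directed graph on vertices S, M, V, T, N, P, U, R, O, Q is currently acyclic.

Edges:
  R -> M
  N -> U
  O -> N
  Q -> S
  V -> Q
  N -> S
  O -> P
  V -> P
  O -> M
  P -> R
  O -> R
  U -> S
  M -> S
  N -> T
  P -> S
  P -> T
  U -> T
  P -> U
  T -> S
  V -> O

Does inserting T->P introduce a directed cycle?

Adding T→P creates a cycle iff P can already reach T.
Path from P: P → T.
So P → … → T → P is a cycle.

Yes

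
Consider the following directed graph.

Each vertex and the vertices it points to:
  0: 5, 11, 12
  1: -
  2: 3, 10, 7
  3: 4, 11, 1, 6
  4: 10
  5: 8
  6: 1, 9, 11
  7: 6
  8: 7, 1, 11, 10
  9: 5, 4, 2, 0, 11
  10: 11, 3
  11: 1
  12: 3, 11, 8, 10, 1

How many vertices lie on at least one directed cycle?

11

A vertex is on a directed cycle iff it belongs to a strongly connected component of size ≥ 2 (or has a self-loop).
The vertices on cycles are {0, 2, 3, 4, 5, 6, 7, 8, 9, 10, 12} — 11 in total.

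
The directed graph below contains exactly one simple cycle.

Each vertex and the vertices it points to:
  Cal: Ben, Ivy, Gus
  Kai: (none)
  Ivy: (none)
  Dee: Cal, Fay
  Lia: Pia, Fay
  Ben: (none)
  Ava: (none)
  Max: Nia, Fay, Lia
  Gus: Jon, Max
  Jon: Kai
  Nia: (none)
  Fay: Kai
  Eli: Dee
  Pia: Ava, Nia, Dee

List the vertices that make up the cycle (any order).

Cal, Dee, Gus, Lia, Max, Pia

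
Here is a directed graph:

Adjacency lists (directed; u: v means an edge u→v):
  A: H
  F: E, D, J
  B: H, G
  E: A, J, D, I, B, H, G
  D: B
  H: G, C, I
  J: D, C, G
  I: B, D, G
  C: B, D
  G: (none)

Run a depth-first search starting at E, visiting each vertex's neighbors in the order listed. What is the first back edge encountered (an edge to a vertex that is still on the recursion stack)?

DFS from E (visiting each vertex's neighbors in the order listed); mark gray on enter, black on exit:
E gray
  A gray
    H gray
      G gray
      G black
      C gray
        B gray
          B→H: H is gray → back edge
First back edge: B → H.

B→H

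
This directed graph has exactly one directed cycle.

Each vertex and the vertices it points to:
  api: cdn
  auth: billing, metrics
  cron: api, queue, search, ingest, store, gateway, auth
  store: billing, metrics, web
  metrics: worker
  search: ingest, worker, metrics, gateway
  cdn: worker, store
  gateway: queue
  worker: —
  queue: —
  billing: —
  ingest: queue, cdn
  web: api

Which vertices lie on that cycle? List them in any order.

api, cdn, web, store

DFS with gray/black marking from api:
api gray
  cdn gray
    worker gray
    worker black
    store gray
      billing gray
      billing black
      metrics gray
        metrics→worker: worker black — skip
      metrics black
      web gray
        web→api: api is gray → back edge
Back edge closes the cycle api → cdn → store → web → api; its vertices are {api, cdn, web, store}.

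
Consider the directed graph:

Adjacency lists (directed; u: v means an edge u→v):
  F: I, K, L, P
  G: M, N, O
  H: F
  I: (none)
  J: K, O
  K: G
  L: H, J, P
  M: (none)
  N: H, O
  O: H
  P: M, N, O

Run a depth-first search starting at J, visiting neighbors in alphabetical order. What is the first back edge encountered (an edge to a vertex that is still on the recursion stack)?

F→K

DFS from J (visiting neighbors in alphabetical order); mark gray on enter, black on exit:
J gray
  K gray
    G gray
      M gray
      M black
      N gray
        H gray
          F gray
            I gray
            I black
            F→K: K is gray → back edge
First back edge: F → K.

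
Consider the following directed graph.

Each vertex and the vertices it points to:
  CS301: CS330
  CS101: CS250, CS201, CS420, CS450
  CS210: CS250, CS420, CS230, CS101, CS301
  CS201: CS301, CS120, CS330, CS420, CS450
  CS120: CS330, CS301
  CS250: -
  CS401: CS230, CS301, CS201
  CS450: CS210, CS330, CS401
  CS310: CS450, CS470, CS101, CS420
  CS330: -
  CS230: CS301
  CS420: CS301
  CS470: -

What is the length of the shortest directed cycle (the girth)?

3

For each vertex v, BFS finds the shortest path from v back to v.
The shortest such closed walk is CS450 → CS210 → CS101 → CS450, length 3.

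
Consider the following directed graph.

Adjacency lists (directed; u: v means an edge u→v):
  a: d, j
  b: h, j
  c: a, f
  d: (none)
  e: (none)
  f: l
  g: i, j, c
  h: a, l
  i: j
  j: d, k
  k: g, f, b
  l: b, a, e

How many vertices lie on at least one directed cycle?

10

A vertex is on a directed cycle iff it belongs to a strongly connected component of size ≥ 2 (or has a self-loop).
The vertices on cycles are {a, b, c, f, g, h, i, j, k, l} — 10 in total.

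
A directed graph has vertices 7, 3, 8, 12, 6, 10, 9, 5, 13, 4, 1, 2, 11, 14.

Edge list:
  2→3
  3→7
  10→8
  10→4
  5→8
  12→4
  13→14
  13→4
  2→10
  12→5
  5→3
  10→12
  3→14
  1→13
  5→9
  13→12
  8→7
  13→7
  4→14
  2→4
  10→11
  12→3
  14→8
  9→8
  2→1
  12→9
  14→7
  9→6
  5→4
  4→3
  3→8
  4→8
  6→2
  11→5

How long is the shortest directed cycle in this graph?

For each vertex v, BFS finds the shortest path from v back to v.
The shortest such closed walk is 9 → 6 → 2 → 10 → 12 → 9, length 5.

5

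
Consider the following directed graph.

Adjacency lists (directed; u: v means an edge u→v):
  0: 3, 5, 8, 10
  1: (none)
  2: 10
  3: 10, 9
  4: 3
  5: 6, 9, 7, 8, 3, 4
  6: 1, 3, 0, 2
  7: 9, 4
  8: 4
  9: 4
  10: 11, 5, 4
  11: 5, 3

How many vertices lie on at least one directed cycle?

A vertex is on a directed cycle iff it belongs to a strongly connected component of size ≥ 2 (or has a self-loop).
The vertices on cycles are {0, 2, 3, 4, 5, 6, 7, 8, 9, 10, 11} — 11 in total.

11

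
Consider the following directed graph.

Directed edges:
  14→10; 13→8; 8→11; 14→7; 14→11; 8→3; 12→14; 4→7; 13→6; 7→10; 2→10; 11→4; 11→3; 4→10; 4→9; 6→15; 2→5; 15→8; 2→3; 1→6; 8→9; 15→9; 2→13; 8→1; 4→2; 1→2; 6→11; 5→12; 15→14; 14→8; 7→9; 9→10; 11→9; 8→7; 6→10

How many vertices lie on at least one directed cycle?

A vertex is on a directed cycle iff it belongs to a strongly connected component of size ≥ 2 (or has a self-loop).
The vertices on cycles are {1, 2, 4, 5, 6, 8, 11, 12, 13, 14, 15} — 11 in total.

11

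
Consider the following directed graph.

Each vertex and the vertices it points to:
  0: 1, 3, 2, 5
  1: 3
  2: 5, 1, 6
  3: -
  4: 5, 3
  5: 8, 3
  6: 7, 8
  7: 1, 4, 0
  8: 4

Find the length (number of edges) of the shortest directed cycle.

3

For each vertex v, BFS finds the shortest path from v back to v.
The shortest such closed walk is 8 → 4 → 5 → 8, length 3.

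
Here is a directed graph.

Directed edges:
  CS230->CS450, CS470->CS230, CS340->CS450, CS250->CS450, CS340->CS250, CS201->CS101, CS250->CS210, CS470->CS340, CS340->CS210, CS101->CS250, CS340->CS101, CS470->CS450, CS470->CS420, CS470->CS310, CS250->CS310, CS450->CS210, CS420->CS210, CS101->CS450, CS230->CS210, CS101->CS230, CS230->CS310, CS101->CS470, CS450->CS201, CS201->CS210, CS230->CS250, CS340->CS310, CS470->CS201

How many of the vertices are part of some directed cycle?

A vertex is on a directed cycle iff it belongs to a strongly connected component of size ≥ 2 (or has a self-loop).
The vertices on cycles are {CS101, CS201, CS230, CS250, CS340, CS450, CS470} — 7 in total.

7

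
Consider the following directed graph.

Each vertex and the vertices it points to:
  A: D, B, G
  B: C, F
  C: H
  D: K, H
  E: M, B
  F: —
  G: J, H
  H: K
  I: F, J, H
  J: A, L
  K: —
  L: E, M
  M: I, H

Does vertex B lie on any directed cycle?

No

B lies on a cycle iff there is a path from B back to itself.
Exploring from B, it never reaches itself; equivalently, its strongly connected component is a singleton.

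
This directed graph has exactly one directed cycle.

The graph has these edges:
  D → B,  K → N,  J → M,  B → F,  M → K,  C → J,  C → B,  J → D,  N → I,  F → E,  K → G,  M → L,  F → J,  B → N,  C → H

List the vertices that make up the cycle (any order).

B, D, F, J

DFS with gray/black marking from J:
J gray
  M gray
    L gray
    L black
    K gray
      N gray
        I gray
        I black
      N black
      G gray
      G black
    K black
  M black
  D gray
    B gray
      F gray
        E gray
        E black
        F→J: J is gray → back edge
Back edge closes the cycle J → D → B → F → J; its vertices are {B, D, F, J}.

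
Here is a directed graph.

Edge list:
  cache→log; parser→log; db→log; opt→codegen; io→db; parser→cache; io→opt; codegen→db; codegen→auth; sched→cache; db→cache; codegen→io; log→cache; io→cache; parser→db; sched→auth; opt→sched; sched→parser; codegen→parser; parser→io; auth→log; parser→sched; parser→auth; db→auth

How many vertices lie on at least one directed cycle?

7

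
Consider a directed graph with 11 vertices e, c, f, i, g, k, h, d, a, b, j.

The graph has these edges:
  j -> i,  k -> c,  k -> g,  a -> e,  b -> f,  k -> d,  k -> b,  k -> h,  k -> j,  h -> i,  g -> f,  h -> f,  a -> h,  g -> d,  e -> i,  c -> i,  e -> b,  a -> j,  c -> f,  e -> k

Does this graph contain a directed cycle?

DFS with white/gray/black marking, starting from g:
g gray
  f gray
  f black
  d gray
  d black
g black
e gray
  i gray
  i black
  k gray
    c gray
      c→i: i black — skip
      c→f: f black — skip
    c black
    b gray
      b→f: f black — skip
    b black
    k→d: d black — skip
    h gray
      h→i: i black — skip
      h→f: f black — skip
    h black
    k→g: g black — skip
    j gray
      j→i: i black — skip
    j black
  k black
  e→b: b black — skip
e black
a gray
  a→e: e black — skip
  a→j: j black — skip
  a→h: h black — skip
a black
Every edge goes to a white or black vertex — no back edge, so the graph is acyclic.

No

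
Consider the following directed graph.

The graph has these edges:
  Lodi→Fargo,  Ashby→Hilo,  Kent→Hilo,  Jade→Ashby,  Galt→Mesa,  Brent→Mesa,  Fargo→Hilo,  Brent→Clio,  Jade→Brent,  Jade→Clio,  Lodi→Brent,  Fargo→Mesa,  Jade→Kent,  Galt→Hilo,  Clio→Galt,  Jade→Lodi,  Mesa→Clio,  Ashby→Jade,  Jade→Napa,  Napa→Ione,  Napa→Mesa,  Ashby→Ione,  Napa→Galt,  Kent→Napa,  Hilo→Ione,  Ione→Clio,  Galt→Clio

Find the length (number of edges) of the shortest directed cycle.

2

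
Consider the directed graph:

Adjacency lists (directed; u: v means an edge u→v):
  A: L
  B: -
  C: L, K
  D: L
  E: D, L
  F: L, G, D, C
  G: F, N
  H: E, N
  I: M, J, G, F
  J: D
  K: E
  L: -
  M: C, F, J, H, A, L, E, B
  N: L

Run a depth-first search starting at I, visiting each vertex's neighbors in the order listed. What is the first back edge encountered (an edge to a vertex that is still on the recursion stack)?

G->F

DFS from I (visiting each vertex's neighbors in the order listed); mark gray on enter, black on exit:
I gray
  M gray
    C gray
      L gray
      L black
      K gray
        E gray
          D gray
            D→L: L black — skip
          D black
          E→L: L black — skip
        E black
      K black
    C black
    F gray
      F→L: L black — skip
      G gray
        G→F: F is gray → back edge
First back edge: G → F.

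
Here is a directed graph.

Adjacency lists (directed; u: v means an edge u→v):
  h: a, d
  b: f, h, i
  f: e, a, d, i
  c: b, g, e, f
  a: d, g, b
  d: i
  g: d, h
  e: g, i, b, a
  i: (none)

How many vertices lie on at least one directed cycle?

A vertex is on a directed cycle iff it belongs to a strongly connected component of size ≥ 2 (or has a self-loop).
The vertices on cycles are {a, b, e, f, g, h} — 6 in total.

6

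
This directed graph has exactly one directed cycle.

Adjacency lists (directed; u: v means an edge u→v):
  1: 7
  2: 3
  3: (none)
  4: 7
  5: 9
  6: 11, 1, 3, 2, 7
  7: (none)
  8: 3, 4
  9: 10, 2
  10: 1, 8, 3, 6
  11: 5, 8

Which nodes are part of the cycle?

5, 6, 9, 10, 11

DFS with gray/black marking from 9:
9 gray
  10 gray
    1 gray
      7 gray
      7 black
    1 black
    8 gray
      3 gray
      3 black
      4 gray
        4→7: 7 black — skip
      4 black
    8 black
    10→3: 3 black — skip
    6 gray
      11 gray
        5 gray
          5→9: 9 is gray → back edge
Back edge closes the cycle 9 → 10 → 6 → 11 → 5 → 9; its vertices are {5, 6, 9, 10, 11}.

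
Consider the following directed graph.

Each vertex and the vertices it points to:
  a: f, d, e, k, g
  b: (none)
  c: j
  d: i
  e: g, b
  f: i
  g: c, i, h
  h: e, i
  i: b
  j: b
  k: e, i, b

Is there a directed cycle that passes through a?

a lies on a cycle iff there is a path from a back to itself.
Exploring from a, it never reaches itself; equivalently, its strongly connected component is a singleton.

No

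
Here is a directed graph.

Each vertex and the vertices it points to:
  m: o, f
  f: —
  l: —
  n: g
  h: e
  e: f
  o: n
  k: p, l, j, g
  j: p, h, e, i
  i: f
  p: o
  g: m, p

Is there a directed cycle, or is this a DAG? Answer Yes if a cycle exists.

Yes

DFS with white/gray/black marking, starting from i:
i gray
  f gray
  f black
i black
m gray
  o gray
    n gray
      g gray
        g→m: m is gray → back edge
Back edge found, so a cycle exists: m → o → n → g → m.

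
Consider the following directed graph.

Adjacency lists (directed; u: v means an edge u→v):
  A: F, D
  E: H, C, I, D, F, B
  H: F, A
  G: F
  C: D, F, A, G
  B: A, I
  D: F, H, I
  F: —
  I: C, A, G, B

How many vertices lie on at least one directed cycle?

6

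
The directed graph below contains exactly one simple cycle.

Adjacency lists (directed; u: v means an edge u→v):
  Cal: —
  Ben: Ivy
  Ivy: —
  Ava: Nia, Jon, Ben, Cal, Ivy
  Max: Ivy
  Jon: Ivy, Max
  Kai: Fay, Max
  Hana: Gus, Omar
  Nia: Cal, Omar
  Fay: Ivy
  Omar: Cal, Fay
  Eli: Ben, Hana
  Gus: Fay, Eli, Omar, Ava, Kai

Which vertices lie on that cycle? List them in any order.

Eli, Gus, Hana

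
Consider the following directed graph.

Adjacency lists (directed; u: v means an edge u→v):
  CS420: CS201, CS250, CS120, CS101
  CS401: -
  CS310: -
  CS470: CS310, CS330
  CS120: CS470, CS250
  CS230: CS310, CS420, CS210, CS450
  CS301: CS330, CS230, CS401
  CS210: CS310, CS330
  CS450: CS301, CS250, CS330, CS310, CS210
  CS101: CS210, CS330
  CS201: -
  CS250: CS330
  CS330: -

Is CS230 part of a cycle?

Yes

CS230 is on a cycle iff CS230 can reach itself via ≥1 edge.
CS230 → CS450 → CS301 → CS230 — yes.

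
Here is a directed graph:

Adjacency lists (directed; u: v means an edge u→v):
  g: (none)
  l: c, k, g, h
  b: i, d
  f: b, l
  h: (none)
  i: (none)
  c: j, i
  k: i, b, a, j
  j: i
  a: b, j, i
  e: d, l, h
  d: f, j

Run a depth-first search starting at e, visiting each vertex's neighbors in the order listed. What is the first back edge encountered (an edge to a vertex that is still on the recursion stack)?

b->d

DFS from e (visiting each vertex's neighbors in the order listed); mark gray on enter, black on exit:
e gray
  d gray
    f gray
      b gray
        i gray
        i black
        b→d: d is gray → back edge
First back edge: b → d.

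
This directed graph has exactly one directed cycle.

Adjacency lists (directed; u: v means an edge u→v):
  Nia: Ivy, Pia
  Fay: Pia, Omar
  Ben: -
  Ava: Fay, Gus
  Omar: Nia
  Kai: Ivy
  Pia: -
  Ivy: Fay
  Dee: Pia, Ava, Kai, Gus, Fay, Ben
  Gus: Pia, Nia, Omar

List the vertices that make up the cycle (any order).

Fay, Ivy, Nia, Omar

DFS with gray/black marking from Ivy:
Ivy gray
  Fay gray
    Pia gray
    Pia black
    Omar gray
      Nia gray
        Nia→Ivy: Ivy is gray → back edge
Back edge closes the cycle Ivy → Fay → Omar → Nia → Ivy; its vertices are {Fay, Ivy, Nia, Omar}.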